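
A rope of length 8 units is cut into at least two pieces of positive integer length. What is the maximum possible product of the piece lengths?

Fill prod[k] for k=2..8: at each k try every first piece i and multiply by the better of (k−i) uncut or prod[k−i].
prod[2] = 1·max(1,0) = 1·1 = 1
prod[3] = 1·max(2,1) = 1·2 = 2
prod[4] = 2·max(2,1) = 2·2 = 4
prod[5] = 2·max(3,2) = 2·3 = 6
prod[6] = 3·max(3,2) = 3·3 = 9
prod[7] = 2·max(5,6) = 2·6 = 12
prod[8] = 2·max(6,9) = 2·9 = 18
One optimal split: 3 + 3 + 2; product 3·3·2 = 18.

18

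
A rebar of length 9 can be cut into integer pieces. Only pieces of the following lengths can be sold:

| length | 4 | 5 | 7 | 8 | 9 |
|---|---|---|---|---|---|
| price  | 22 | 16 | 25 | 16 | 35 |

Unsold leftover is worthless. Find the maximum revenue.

Let best[k] be the best obtainable value from length k. For each k, try every first piece i and keep the best of price[i] + best[k−i].
best[1] = 0
best[2] = 0
best[3] = 0
best[4] = 22
best[5] = max(22+0, 16+0) = 22
best[6] = max(22+0, 16+0) = 22
best[7] = max(22+0, 16+0, 25+0) = 25
best[8] = max(22+22, 16+0, 25+0, 16+0) = 44
best[9] = max(22+22, 16+22, 25+0, 16+0, 35+0) = 44
One optimal cutting: pieces 4 + 4 with 1 meter of scrap → ₹44.

44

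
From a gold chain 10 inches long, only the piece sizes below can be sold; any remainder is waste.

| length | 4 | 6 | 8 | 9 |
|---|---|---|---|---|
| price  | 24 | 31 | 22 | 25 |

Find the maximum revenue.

Consider every possible first cut. best[k] is the best of p[i]+best[k−i] over all sellable i≤k.
best[1] = 0
best[2] = 0
best[3] = 0
best[4] = 24
best[5] = 24
best[6] = 31
best[7] = 31
best[8] = 48  (first piece 4, then best[4]=24)
best[9] = 48
best[10] = 55  (first piece 4, then best[6]=31)
One optimal cutting: 6 + 4 → $55.

55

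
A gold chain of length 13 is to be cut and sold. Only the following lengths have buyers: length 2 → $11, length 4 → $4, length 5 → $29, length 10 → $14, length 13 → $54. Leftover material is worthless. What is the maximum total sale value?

73

Consider every possible first cut. f[k] is the best of p[i]+f[k−i] over all sellable i≤k.
f[1] = 0
f[2] = 11
f[3] = 11
f[4] = 22  (first piece 2, then f[2]=11)
f[5] = 29
f[6] = 33  (first piece 2, then f[4]=22)
f[7] = 40  (first piece 2, then f[5]=29)
f[8] = 44  (first piece 2, then f[6]=33)
f[9] = 51  (first piece 2, then f[7]=40)
f[10] = 58  (first piece 5, then f[5]=29)
f[11] = 62  (first piece 2, then f[9]=51)
f[12] = 69  (first piece 2, then f[10]=58)
f[13] = 73  (first piece 2, then f[11]=62)
One optimal cutting: 5 + 2 + 2 + 2 + 2 → $73.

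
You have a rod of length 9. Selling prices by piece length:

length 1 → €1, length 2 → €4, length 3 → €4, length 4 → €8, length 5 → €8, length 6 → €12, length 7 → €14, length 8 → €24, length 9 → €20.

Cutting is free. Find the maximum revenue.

25

Consider every possible first cut. best[k] is the best of p[i]+best[k−i] over all sellable i≤k.
best[1] = 1
best[2] = 4
best[3] = 5  (first piece 1, then best[2]=4)
best[4] = 8  (first piece 2, then best[2]=4)
best[5] = 9  (first piece 1, then best[4]=8)
best[6] = 12  (first piece 2, then best[4]=8)
best[7] = 14
best[8] = 24
best[9] = 25  (first piece 1, then best[8]=24)
One optimal cutting: 8 + 1 → €24 + €1 = €25.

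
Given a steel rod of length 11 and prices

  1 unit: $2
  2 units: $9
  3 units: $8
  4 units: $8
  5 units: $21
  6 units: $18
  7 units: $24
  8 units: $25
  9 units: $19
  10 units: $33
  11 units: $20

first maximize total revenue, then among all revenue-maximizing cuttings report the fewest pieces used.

4

Let r[k] be the best obtainable value from length k. For each k, try every first piece i and keep the best of price[i] + r[k−i].
r[1] = 2
r[2] = max(2+2, 9+0) = 9
r[3] = max(2+9, 9+2, 8+0) = 11
r[4] = max(2+11, 9+9, 8+2, 8+0) = 18
r[5] = max(2+18, 9+11, 8+9, 8+2, 21+0) = 21
r[6] = max(2+21, 9+18, 8+11, 8+9, 21+2, 18+0) = 27
r[7] = max(2+27, 9+21, 8+18, …, 18+2, 24+0) = 30
r[8] = max(2+30, 9+27, 8+21, …, 24+2, 25+0) = 36
r[9] = max(2+36, 9+30, 8+27, …, 25+2, 19+0) = 39
r[10] = max(2+39, 9+36, 8+30, …, 19+2, 33+0) = 45
r[11] = max(2+45, 9+39, 8+36, …, 33+2, 20+0) = 48
Maximum revenue is $48.
Now minimize piece count subject to staying optimal: for each k, pieces[k] = 1 + min over i with p[i]+r[k−i]=r[k] of pieces[k−i].
pieces[8] = 4
pieces[9] = 3
pieces[10] = 5
pieces[11] = 4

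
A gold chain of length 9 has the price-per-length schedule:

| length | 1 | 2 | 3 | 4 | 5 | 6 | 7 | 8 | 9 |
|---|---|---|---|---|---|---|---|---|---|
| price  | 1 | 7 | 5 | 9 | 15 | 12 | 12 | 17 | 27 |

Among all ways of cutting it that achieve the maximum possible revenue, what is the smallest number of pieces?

Build r[k] bottom-up: r[k] = max over allowed piece i of (p[i] + r[k−i]).
r[1] = 1
r[2] = 7
r[3] = 8  (first piece 1, then r[2]=7)
r[4] = 14  (first piece 2, then r[2]=7)
r[5] = 15  (first piece 1, then r[4]=14)
r[6] = 21  (first piece 2, then r[4]=14)
r[7] = 22  (first piece 1, then r[6]=21)
r[8] = 28  (first piece 2, then r[6]=21)
r[9] = 29  (first piece 1, then r[8]=28)
Maximum revenue is $29.
Now minimize piece count subject to staying optimal: for each k, pieces[k] = 1 + min over i with p[i]+r[k−i]=r[k] of pieces[k−i].
pieces[6] = 3
pieces[7] = 2
pieces[8] = 4
pieces[9] = 3

3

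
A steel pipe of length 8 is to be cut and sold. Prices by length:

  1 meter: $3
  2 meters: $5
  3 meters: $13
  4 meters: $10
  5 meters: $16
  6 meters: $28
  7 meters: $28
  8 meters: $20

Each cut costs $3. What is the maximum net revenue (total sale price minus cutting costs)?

Let v[k] be the best obtainable value from length k. For each k, try every first piece i and keep the best of price[i] + v[k−i] minus the 3 cut fee when i<k.
v[1] = 3
v[2] = max(3+3-3, 5+0) = 5
v[3] = max(3+5-3, 5+3-3, 13+0) = 13
v[4] = max(3+13-3, 5+5-3, 13+3-3, 10+0) = 13
v[5] = max(3+13-3, 5+13-3, 13+5-3, 10+3-3, 16+0) = 16
v[6] = max(3+16-3, 5+13-3, 13+13-3, 10+5-3, 16+3-3, 28+0) = 28
v[7] = max(3+28-3, 5+16-3, 13+13-3, …, 28+3-3, 28+0) = 28
v[8] = max(3+28-3, 5+28-3, 13+16-3, …, 28+3-3, 20+0) = 30
One optimal plan: pieces 6 + 2 (1 cut) → $33 − $3 = $30.

30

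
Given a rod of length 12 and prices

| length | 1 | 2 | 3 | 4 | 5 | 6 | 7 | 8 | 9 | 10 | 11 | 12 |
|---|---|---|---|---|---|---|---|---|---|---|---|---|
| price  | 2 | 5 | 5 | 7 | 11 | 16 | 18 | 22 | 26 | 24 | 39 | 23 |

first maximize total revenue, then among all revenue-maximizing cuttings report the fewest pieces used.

2

Consider every possible first cut. r[k] is the best of p[i]+r[k−i] over all sellable i≤k.
r[1] = 2
r[2] = max(2+2, 5+0) = 5
r[3] = max(2+5, 5+2, 5+0) = 7
r[4] = max(2+7, 5+5, 5+2, 7+0) = 10
r[5] = max(2+10, 5+7, 5+5, 7+2, 11+0) = 12
r[6] = max(2+12, 5+10, 5+7, 7+5, 11+2, 16+0) = 16
r[7] = max(2+16, 5+12, 5+10, …, 16+2, 18+0) = 18
r[8] = max(2+18, 5+16, 5+12, …, 18+2, 22+0) = 22
r[9] = max(2+22, 5+18, 5+16, …, 22+2, 26+0) = 26
r[10] = max(2+26, 5+22, 5+18, …, 26+2, 24+0) = 28
r[11] = max(2+28, 5+26, 5+22, …, 24+2, 39+0) = 39
r[12] = max(2+39, 5+28, 5+26, …, 39+2, 23+0) = 41
Maximum revenue is 41.
Now minimize piece count subject to staying optimal: for each k, pieces[k] = 1 + min over i with p[i]+r[k−i]=r[k] of pieces[k−i].
pieces[9] = 1
pieces[10] = 2
pieces[11] = 1
pieces[12] = 2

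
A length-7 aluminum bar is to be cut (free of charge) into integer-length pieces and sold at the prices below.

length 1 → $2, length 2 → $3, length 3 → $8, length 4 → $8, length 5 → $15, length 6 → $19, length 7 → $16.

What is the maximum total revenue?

Consider every possible first cut. R[k] is the best of p[i]+R[k−i] over all sellable i≤k.
R[1] = 2
R[2] = 4  (first piece 1, then R[1]=2)
R[3] = 8
R[4] = 10  (first piece 1, then R[3]=8)
R[5] = 15
R[6] = 19
R[7] = 21  (first piece 1, then R[6]=19)
One optimal cutting: 6 + 1 → $19 + $2 = $21.

21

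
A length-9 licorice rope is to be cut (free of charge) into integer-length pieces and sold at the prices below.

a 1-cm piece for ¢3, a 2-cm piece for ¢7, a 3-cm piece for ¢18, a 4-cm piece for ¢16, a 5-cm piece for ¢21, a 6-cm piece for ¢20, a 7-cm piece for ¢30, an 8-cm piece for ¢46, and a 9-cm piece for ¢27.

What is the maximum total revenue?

Build v[k] bottom-up: v[k] = max over allowed piece i of (p[i] + v[k−i]).
v[1] = 3
v[2] = 7
v[3] = 18
v[4] = 21  (first piece 1, then v[3]=18)
v[5] = 25  (first piece 2, then v[3]=18)
v[6] = 36  (first piece 3, then v[3]=18)
v[7] = 39  (first piece 1, then v[6]=36)
v[8] = 46
v[9] = 54  (first piece 3, then v[6]=36)
One optimal cutting: 3 + 3 + 3 → ¢18 + ¢18 + ¢18 = ¢54.

54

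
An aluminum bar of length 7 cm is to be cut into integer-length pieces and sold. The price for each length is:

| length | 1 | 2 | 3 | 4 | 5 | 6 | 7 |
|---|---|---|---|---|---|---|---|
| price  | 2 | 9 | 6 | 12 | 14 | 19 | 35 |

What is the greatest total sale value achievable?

35

Consider every possible first cut. best[k] is the best of p[i]+best[k−i] over all sellable i≤k.
best[1] = 2
best[2] = 9
best[3] = 11  (first piece 1, then best[2]=9)
best[4] = 18  (first piece 2, then best[2]=9)
best[5] = 20  (first piece 1, then best[4]=18)
best[6] = 27  (first piece 2, then best[4]=18)
best[7] = 35
Best is to sell the whole 7-cm piece uncut for $35.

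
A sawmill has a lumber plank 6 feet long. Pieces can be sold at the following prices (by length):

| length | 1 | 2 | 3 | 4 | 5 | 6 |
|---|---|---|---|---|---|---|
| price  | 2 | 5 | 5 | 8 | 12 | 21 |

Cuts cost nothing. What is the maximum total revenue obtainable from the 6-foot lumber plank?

21

Build R[k] bottom-up: R[k] = max over allowed piece i of (p[i] + R[k−i]).
R[1] = 2
R[2] = max(2+2, 5+0) = 5
R[3] = max(2+5, 5+2, 5+0) = 7
R[4] = max(2+7, 5+5, 5+2, 8+0) = 10
R[5] = max(2+10, 5+7, 5+5, 8+2, 12+0) = 12
R[6] = max(2+12, 5+10, 5+7, 8+5, 12+2, 21+0) = 21
Best is to sell the whole 6-foot piece uncut for $21.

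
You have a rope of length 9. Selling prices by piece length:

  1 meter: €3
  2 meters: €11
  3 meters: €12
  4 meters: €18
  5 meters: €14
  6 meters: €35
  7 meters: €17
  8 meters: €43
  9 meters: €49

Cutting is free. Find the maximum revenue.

49

Build v[k] bottom-up: v[k] = max over allowed piece i of (p[i] + v[k−i]).
v[1] = 3
v[2] = max(3+3, 11+0) = 11
v[3] = max(3+11, 11+3, 12+0) = 14
v[4] = max(3+14, 11+11, 12+3, 18+0) = 22
v[5] = max(3+22, 11+14, 12+11, 18+3, 14+0) = 25
v[6] = max(3+25, 11+22, 12+14, 18+11, 14+3, 35+0) = 35
v[7] = max(3+35, 11+25, 12+22, …, 35+3, 17+0) = 38
v[8] = max(3+38, 11+35, 12+25, …, 17+3, 43+0) = 46
v[9] = max(3+46, 11+38, 12+35, …, 43+3, 49+0) = 49
One optimal cutting: 6 + 2 + 1 → €35 + €11 + €3 = €49.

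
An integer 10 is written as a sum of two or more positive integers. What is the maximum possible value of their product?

Define f[k] = max over 1≤i<k of i · max(k−i, f[k−i]); the inner max lets the remainder stay uncut if that's better.
f[2] = 1×max(1,0) = 1×1 = 1
f[3] = 1×max(2,1) = 1×2 = 2
f[4] = 2×max(2,1) = 2×2 = 4
f[5] = 2×max(3,2) = 2×3 = 6
f[6] = 3×max(3,2) = 3×3 = 9
f[7] = 2×max(5,6) = 2×6 = 12
f[8] = 2×max(6,9) = 2×9 = 18
f[9] = 3×max(6,9) = 3×9 = 27
f[10] = 2×max(8,18) = 2×18 = 36
One optimal split: 3 + 3 + 2 + 2; product 3×3×2×2 = 36.

36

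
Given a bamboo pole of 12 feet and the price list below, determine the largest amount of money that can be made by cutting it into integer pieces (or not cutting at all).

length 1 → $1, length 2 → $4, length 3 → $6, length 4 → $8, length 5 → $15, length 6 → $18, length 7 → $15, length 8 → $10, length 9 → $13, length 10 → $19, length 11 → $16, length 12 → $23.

Consider every possible first cut. v[k] is the best of p[i]+v[k−i] over all sellable i≤k.
v[1] = 1
v[2] = 4
v[3] = 6
v[4] = 8  (first piece 2, then v[2]=4)
v[5] = 15
v[6] = 18
v[7] = 19  (first piece 1, then v[6]=18)
v[8] = 22  (first piece 2, then v[6]=18)
v[9] = 24  (first piece 3, then v[6]=18)
v[10] = 30  (first piece 5, then v[5]=15)
v[11] = 33  (first piece 5, then v[6]=18)
v[12] = 36  (first piece 6, then v[6]=18)
One optimal cutting: 6 + 6 → $18 + $18 = $36.

36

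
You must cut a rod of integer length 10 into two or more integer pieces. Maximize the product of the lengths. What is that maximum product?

Define f[k] = max over 1≤i<k of i · max(k−i, f[k−i]); the inner max lets the remainder stay uncut if that's better.
Small cases: f[2]=1.
f[3] = 1·max(2,1) = 1·2 = 2
f[4] = 2·max(2,1) = 2·2 = 4
f[5] = 2·max(3,2) = 2·3 = 6
f[6] = 3·max(3,2) = 3·3 = 9
f[7] = 2·max(5,6) = 2·6 = 12
f[8] = 2·max(6,9) = 2·9 = 18
f[9] = 3·max(6,9) = 3·9 = 27
f[10] = 2·max(8,18) = 2·18 = 36
One optimal split: 3 + 3 + 2 + 2; product 3·3·2·2 = 36.

36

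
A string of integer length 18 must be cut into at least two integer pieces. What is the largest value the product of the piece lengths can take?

729

Define g[k] = max over 1≤i<k of i · max(k−i, g[k−i]); the inner max lets the remainder stay uncut if that's better.
g[2] = 1·max(1,0) = 1·1 = 1
g[3] = 1·max(2,1) = 1·2 = 2
g[4] = 2·max(2,1) = 2·2 = 4
g[5] = 2·max(3,2) = 2·3 = 6
g[6] = 3·max(3,2) = 3·3 = 9
g[7] = 2·max(5,6) = 2·6 = 12
g[8] = 2·max(6,9) = 2·9 = 18
g[9] = 3·max(6,9) = 3·9 = 27
g[10] = 2·max(8,18) = 2·18 = 36
g[11] = 2·max(9,27) = 2·27 = 54
g[12] = 3·max(9,27) = 3·27 = 81
g[13] = 2·max(11,54) = 2·54 = 108
g[14] = 2·max(12,81) = 2·81 = 162
g[15] = 3·max(12,81) = 3·81 = 243
g[16] = 2·max(14,162) = 2·162 = 324
g[17] = 2·max(15,243) = 2·243 = 486
g[18] = 3·max(15,243) = 3·243 = 729
One optimal split: 3 + 3 + 3 + 3 + 3 + 3; product 3·3·3·3·3·3 = 729.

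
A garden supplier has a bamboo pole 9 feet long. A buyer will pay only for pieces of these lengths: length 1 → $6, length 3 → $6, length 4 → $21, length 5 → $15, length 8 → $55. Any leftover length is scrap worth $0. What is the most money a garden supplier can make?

61

Let f[k] be the best obtainable value from length k. For each k, try every first piece i and keep the best of price[i] + f[k−i].
f[1] = 6
f[2] = 12  (first piece 1, then f[1]=6)
f[3] = max(6+12, 6+0) = 18
f[4] = max(6+18, 6+6, 21+0) = 24
f[5] = max(6+24, 6+12, 21+6, 15+0) = 30
f[6] = max(6+30, 6+18, 21+12, 15+6) = 36
f[7] = max(6+36, 6+24, 21+18, 15+12) = 42
f[8] = max(6+42, 6+30, 21+24, 15+18, 55+0) = 55
f[9] = max(6+55, 6+36, 21+30, 15+24, 55+6) = 61
One optimal cutting: 8 + 1 → $61.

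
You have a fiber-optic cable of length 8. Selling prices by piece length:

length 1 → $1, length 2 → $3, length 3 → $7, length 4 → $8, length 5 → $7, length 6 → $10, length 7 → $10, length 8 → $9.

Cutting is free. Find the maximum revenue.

Build r[k] bottom-up: r[k] = max over allowed piece i of (p[i] + r[k−i]).
r[1] = 1
r[2] = 3
r[3] = 7
r[4] = 8  (first piece 1, then r[3]=7)
r[5] = 10  (first piece 2, then r[3]=7)
r[6] = 14  (first piece 3, then r[3]=7)
r[7] = 15  (first piece 1, then r[6]=14)
r[8] = 17  (first piece 2, then r[6]=14)
One optimal cutting: 3 + 3 + 2 → $7 + $7 + $3 = $17.

17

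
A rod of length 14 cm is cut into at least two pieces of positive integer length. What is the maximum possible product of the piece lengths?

Define g[k] = max over 1≤i<k of i · max(k−i, g[k−i]); the inner max lets the remainder stay uncut if that's better.
g[2] = 1×max(1,0) = 1×1 = 1
g[3] = 1×max(2,1) = 1×2 = 2
g[4] = 2×max(2,1) = 2×2 = 4
g[5] = 2×max(3,2) = 2×3 = 6
g[6] = 3×max(3,2) = 3×3 = 9
g[7] = 2×max(5,6) = 2×6 = 12
g[8] = 2×max(6,9) = 2×9 = 18
g[9] = 3×max(6,9) = 3×9 = 27
g[10] = 2×max(8,18) = 2×18 = 36
g[11] = 2×max(9,27) = 2×27 = 54
g[12] = 3×max(9,27) = 3×27 = 81
g[13] = 2×max(11,54) = 2×54 = 108
g[14] = 2×max(12,81) = 2×81 = 162
One optimal split: 3 + 3 + 3 + 3 + 2; product 3×3×3×3×2 = 162.

162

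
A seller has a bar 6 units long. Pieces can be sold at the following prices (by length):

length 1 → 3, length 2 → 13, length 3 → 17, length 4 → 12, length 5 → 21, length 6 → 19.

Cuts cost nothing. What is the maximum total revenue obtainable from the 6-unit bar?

Let R[k] be the best obtainable value from length k. For each k, try every first piece i and keep the best of price[i] + R[k−i].
R[1] = 3
R[2] = max(3+3, 13+0) = 13
R[3] = max(3+13, 13+3, 17+0) = 17
R[4] = max(3+17, 13+13, 17+3, 12+0) = 26
R[5] = max(3+26, 13+17, 17+13, 12+3, 21+0) = 30
R[6] = max(3+30, 13+26, 17+17, 12+13, 21+3, 19+0) = 39
One optimal cutting: 2 + 2 + 2 → 13 + 13 + 13 = 39.

39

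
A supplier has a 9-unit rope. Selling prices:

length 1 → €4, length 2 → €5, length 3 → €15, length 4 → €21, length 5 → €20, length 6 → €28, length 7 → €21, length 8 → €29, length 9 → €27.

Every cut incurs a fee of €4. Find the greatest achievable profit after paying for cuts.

Let r[k] be the best obtainable value from length k. For each k, try every first piece i and keep the best of price[i] + r[k−i] minus the 4 cut fee when i<k.
r[1] = 4
r[2] = max(4+4-4, 5+0) = 5
r[3] = max(4+5-4, 5+4-4, 15+0) = 15
r[4] = max(4+15-4, 5+5-4, 15+4-4, 21+0) = 21
r[5] = max(4+21-4, 5+15-4, 15+5-4, 21+4-4, 20+0) = 21
r[6] = max(4+21-4, 5+21-4, 15+15-4, 21+5-4, 20+4-4, 28+0) = 28
r[7] = max(4+28-4, 5+21-4, 15+21-4, …, 28+4-4, 21+0) = 32
r[8] = max(4+32-4, 5+28-4, 15+21-4, …, 21+4-4, 29+0) = 38
r[9] = max(4+38-4, 5+32-4, 15+28-4, …, 29+4-4, 27+0) = 39
One optimal plan: pieces 6 + 3 (1 cut) → €43 − €4 = €39.

39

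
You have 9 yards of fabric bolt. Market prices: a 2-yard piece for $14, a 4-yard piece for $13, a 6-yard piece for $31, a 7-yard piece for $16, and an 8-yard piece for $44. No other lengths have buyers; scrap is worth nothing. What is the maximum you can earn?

Build f[k] bottom-up: f[k] = max over allowed piece i of (p[i] + f[k−i]).
f[1] = 0
f[2] = 14
f[3] = 14
f[4] = max(14+14, 13+0) = 28
f[5] = max(14+14, 13+0) = 28
f[6] = max(14+28, 13+14, 31+0) = 42
f[7] = max(14+28, 13+14, 31+0, 16+0) = 42
f[8] = max(14+42, 13+28, 31+14, 16+0, 44+0) = 56
f[9] = max(14+42, 13+28, 31+14, 16+14, 44+0) = 56
One optimal cutting: pieces 2 + 2 + 2 + 2 with 1 yard of scrap → $56.

56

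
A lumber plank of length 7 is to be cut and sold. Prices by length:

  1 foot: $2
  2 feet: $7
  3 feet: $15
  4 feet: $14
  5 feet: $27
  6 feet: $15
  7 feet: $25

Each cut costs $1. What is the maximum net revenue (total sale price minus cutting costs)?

33

Consider every possible first cut. r[k] is the best of p[i]+r[k−i] over all sellable i≤k, charging 1 whenever i<k.
r[1] = 2
r[2] = 7
r[3] = 15
r[4] = 16  (first piece 1, then r[3]=15)
r[5] = 27
r[6] = 29  (first piece 3, then r[3]=15)
r[7] = 33  (first piece 2, then r[5]=27)
One optimal plan: pieces 5 + 2 (1 cut) → $34 − $1 = $33.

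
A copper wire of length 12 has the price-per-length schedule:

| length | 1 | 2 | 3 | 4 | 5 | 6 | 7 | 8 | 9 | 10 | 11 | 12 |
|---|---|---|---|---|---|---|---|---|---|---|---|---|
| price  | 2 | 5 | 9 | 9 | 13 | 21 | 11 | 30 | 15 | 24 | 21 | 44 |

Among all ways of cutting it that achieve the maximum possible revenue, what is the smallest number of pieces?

1

Build r[k] bottom-up: r[k] = max over allowed piece i of (p[i] + r[k−i]).
r[1] = 2
r[2] = 5
r[3] = 9
r[4] = 11  (first piece 1, then r[3]=9)
r[5] = 14  (first piece 2, then r[3]=9)
r[6] = 21
r[7] = 23  (first piece 1, then r[6]=21)
r[8] = 30
r[9] = 32  (first piece 1, then r[8]=30)
r[10] = 35  (first piece 2, then r[8]=30)
r[11] = 39  (first piece 3, then r[8]=30)
r[12] = 44
Maximum revenue is €44.
Now minimize piece count subject to staying optimal: for each k, pieces[k] = 1 + min over i with p[i]+r[k−i]=r[k] of pieces[k−i].
pieces[9] = 2
pieces[10] = 2
pieces[11] = 2
pieces[12] = 1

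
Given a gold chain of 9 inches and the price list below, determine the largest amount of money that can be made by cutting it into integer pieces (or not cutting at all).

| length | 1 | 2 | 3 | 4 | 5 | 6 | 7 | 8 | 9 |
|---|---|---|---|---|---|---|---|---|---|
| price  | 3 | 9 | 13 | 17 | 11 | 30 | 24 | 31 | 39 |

Consider every possible first cut. v[k] is the best of p[i]+v[k−i] over all sellable i≤k.
v[1] = 3
v[2] = 9
v[3] = 13
v[4] = 18  (first piece 2, then v[2]=9)
v[5] = 22  (first piece 2, then v[3]=13)
v[6] = 30
v[7] = 33  (first piece 1, then v[6]=30)
v[8] = 39  (first piece 2, then v[6]=30)
v[9] = 43  (first piece 3, then v[6]=30)
One optimal cutting: 6 + 3 → $30 + $13 = $43.

43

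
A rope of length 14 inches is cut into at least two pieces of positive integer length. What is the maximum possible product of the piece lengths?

162

Fill g[k] for k=2..14: at each k try every first piece i and multiply by the better of (k−i) uncut or g[k−i].
g[2] = 1×max(1,0) = 1×1 = 1
g[3] = max(1×2, 2×1) = 2
g[4] = max(1×3, 2×2, 3×1) = 4
g[5] = max(1×4, 2×3, 3×2, 4×1) = 6
g[6] = max(1×6, 2×4, 3×3, 4×2, 5×1) = 9
g[7] = max(1×9, 2×6, 3×4, 4×3, 5×2, 6×1) = 12
g[8] = max(1×12, 2×9, 3×6, …, 6×2, 7×1) = 18
g[9] = max(1×18, 2×12, 3×9, …, 7×2, 8×1) = 27
g[10] = max(1×27, 2×18, 3×12, …, 8×2, 9×1) = 36
g[11] = max(1×36, 2×27, 3×18, …, 9×2, 10×1) = 54
g[12] = max(1×54, 2×36, 3×27, …, 10×2, 11×1) = 81
g[13] = max(1×81, 2×54, 3×36, …, 11×2, 12×1) = 108
g[14] = max(1×108, 2×81, 3×54, …, 12×2, 13×1) = 162
One optimal split: 3 + 3 + 3 + 3 + 2; product 3×3×3×3×2 = 162.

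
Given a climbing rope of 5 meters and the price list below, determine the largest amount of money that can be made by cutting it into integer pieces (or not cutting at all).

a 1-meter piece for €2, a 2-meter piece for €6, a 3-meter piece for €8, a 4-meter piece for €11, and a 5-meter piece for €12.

Build best[k] bottom-up: best[k] = max over allowed piece i of (p[i] + best[k−i]).
best[1] = 2
best[2] = max(2+2, 6+0) = 6
best[3] = max(2+6, 6+2, 8+0) = 8
best[4] = max(2+8, 6+6, 8+2, 11+0) = 12
best[5] = max(2+12, 6+8, 8+6, 11+2, 12+0) = 14
One optimal cutting: 2 + 2 + 1 → €6 + €6 + €2 = €14.

14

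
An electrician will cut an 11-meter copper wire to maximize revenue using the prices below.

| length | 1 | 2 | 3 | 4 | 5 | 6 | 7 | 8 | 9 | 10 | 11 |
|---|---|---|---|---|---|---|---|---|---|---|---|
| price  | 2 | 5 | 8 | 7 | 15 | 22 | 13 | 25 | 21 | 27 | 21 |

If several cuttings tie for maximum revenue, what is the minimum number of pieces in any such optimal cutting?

Consider every possible first cut. r[k] is the best of p[i]+r[k−i] over all sellable i≤k.
r[1] = 2
r[2] = 5
r[3] = 8
r[4] = 10  (first piece 1, then r[3]=8)
r[5] = 15
r[6] = 22
r[7] = 24  (first piece 1, then r[6]=22)
r[8] = 27  (first piece 2, then r[6]=22)
r[9] = 30  (first piece 3, then r[6]=22)
r[10] = 32  (first piece 1, then r[9]=30)
r[11] = 37  (first piece 5, then r[6]=22)
Maximum revenue is €37.
Now minimize piece count subject to staying optimal: for each k, pieces[k] = 1 + min over i with p[i]+r[k−i]=r[k] of pieces[k−i].
pieces[8] = 2
pieces[9] = 2
pieces[10] = 3
pieces[11] = 2

2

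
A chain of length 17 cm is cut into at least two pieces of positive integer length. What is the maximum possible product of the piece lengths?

486

Fill P[k] for k=2..17: at each k try every first piece i and multiply by the better of (k−i) uncut or P[k−i].
P[2] = 1*max(1,0) = 1*1 = 1
P[3] = 1*max(2,1) = 1*2 = 2
P[4] = 2*max(2,1) = 2*2 = 4
P[5] = 2*max(3,2) = 2*3 = 6
P[6] = 3*max(3,2) = 3*3 = 9
P[7] = 2*max(5,6) = 2*6 = 12
P[8] = 2*max(6,9) = 2*9 = 18
P[9] = 3*max(6,9) = 3*9 = 27
P[10] = 2*max(8,18) = 2*18 = 36
P[11] = 2*max(9,27) = 2*27 = 54
P[12] = 3*max(9,27) = 3*27 = 81
P[13] = 2*max(11,54) = 2*54 = 108
P[14] = 2*max(12,81) = 2*81 = 162
P[15] = 3*max(12,81) = 3*81 = 243
P[16] = 2*max(14,162) = 2*162 = 324
P[17] = 2*max(15,243) = 2*243 = 486
One optimal split: 3 + 3 + 3 + 3 + 3 + 2; product 3*3*3*3*3*2 = 486.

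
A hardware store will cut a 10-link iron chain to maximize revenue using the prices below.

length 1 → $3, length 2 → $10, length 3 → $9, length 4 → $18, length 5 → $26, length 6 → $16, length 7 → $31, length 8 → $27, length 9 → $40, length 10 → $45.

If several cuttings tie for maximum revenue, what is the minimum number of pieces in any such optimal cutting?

2

Build r[k] bottom-up: r[k] = max over allowed piece i of (p[i] + r[k−i]).
r[1] = 3
r[2] = max(3+3, 10+0) = 10
r[3] = max(3+10, 10+3, 9+0) = 13
r[4] = max(3+13, 10+10, 9+3, 18+0) = 20
r[5] = max(3+20, 10+13, 9+10, 18+3, 26+0) = 26
r[6] = max(3+26, 10+20, 9+13, 18+10, 26+3, 16+0) = 30
r[7] = max(3+30, 10+26, 9+20, …, 16+3, 31+0) = 36
r[8] = max(3+36, 10+30, 9+26, …, 31+3, 27+0) = 40
r[9] = max(3+40, 10+36, 9+30, …, 27+3, 40+0) = 46
r[10] = max(3+46, 10+40, 9+36, …, 40+3, 45+0) = 52
Maximum revenue is $52.
Now minimize piece count subject to staying optimal: for each k, pieces[k] = 1 + min over i with p[i]+r[k−i]=r[k] of pieces[k−i].
pieces[7] = 2
pieces[8] = 4
pieces[9] = 3
pieces[10] = 2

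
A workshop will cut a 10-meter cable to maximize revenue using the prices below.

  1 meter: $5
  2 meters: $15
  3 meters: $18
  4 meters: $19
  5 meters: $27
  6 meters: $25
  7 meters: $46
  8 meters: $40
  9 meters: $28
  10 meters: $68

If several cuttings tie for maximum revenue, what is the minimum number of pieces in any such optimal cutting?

5

Let r[k] be the best obtainable value from length k. For each k, try every first piece i and keep the best of price[i] + r[k−i].
r[1] = 5
r[2] = 15
r[3] = 20  (first piece 1, then r[2]=15)
r[4] = 30  (first piece 2, then r[2]=15)
r[5] = 35  (first piece 1, then r[4]=30)
r[6] = 45  (first piece 2, then r[4]=30)
r[7] = 50  (first piece 1, then r[6]=45)
r[8] = 60  (first piece 2, then r[6]=45)
r[9] = 65  (first piece 1, then r[8]=60)
r[10] = 75  (first piece 2, then r[8]=60)
Maximum revenue is $75.
Now minimize piece count subject to staying optimal: for each k, pieces[k] = 1 + min over i with p[i]+r[k−i]=r[k] of pieces[k−i].
pieces[7] = 4
pieces[8] = 4
pieces[9] = 5
pieces[10] = 5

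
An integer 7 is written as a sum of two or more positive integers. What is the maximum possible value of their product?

Let f[k] be the best product for length k (with at least one cut). For each first piece i, the rest contributes max(k−i, f[k−i]).
f[2] = 1*max(1,0) = 1*1 = 1
f[3] = max(1*2, 2*1) = 2
f[4] = max(1*3, 2*2, 3*1) = 4
f[5] = max(1*4, 2*3, 3*2, 4*1) = 6
f[6] = max(1*6, 2*4, 3*3, 4*2, 5*1) = 9
f[7] = max(1*9, 2*6, 3*4, 4*3, 5*2, 6*1) = 12
One optimal split: 3 + 2 + 2; product 3*2*2 = 12.

12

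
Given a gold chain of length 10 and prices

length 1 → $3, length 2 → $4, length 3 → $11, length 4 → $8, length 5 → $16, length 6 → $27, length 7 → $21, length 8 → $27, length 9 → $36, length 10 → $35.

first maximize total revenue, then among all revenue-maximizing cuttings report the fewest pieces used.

3

Consider every possible first cut. r[k] is the best of p[i]+r[k−i] over all sellable i≤k.
r[1] = 3
r[2] = 6  (first piece 1, then r[1]=3)
r[3] = 11
r[4] = 14  (first piece 1, then r[3]=11)
r[5] = 17  (first piece 1, then r[4]=14)
r[6] = 27
r[7] = 30  (first piece 1, then r[6]=27)
r[8] = 33  (first piece 1, then r[7]=30)
r[9] = 38  (first piece 3, then r[6]=27)
r[10] = 41  (first piece 1, then r[9]=38)
Maximum revenue is $41.
Now minimize piece count subject to staying optimal: for each k, pieces[k] = 1 + min over i with p[i]+r[k−i]=r[k] of pieces[k−i].
pieces[7] = 2
pieces[8] = 3
pieces[9] = 2
pieces[10] = 3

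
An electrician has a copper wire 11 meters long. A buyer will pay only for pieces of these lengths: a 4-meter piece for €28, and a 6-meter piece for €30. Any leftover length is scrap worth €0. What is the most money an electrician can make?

58

Consider every possible first cut. best[k] is the best of p[i]+best[k−i] over all sellable i≤k.
best[1] = 0
best[2] = 0
best[3] = 0
best[4] = 28
best[5] = 28
best[6] = 30
best[7] = 30
best[8] = 56  (first piece 4, then best[4]=28)
best[9] = 56
best[10] = 58  (first piece 4, then best[6]=30)
best[11] = 58
One optimal cutting: pieces 6 + 4 with 1 meter of scrap → €58.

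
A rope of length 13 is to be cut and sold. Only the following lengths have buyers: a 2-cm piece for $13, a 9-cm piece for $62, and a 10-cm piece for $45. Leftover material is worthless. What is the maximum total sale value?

Let f[k] be the best obtainable value from length k. For each k, try every first piece i and keep the best of price[i] + f[k−i].
f[1] = 0
f[2] = 13
f[3] = 13
f[4] = 26  (first piece 2, then f[2]=13)
f[5] = 26
f[6] = 39  (first piece 2, then f[4]=26)
f[7] = 39
f[8] = 52  (first piece 2, then f[6]=39)
f[9] = max(13+39, 62+0) = 62
f[10] = max(13+52, 62+0, 45+0) = 65
f[11] = max(13+62, 62+13, 45+0) = 75
f[12] = max(13+65, 62+13, 45+13) = 78
f[13] = max(13+75, 62+26, 45+13) = 88
One optimal cutting: 9 + 2 + 2 → $88.

88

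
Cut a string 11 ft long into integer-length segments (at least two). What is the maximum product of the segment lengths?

Define prod[k] = max over 1≤i<k of i · max(k−i, prod[k−i]); the inner max lets the remainder stay uncut if that's better.
Small cases: prod[2]=1, prod[3]=2, prod[4]=4.
prod[5] = 2×max(3,2) = 2×3 = 6
prod[6] = 3×max(3,2) = 3×3 = 9
prod[7] = 2×max(5,6) = 2×6 = 12
prod[8] = 2×max(6,9) = 2×9 = 18
prod[9] = 3×max(6,9) = 3×9 = 27
prod[10] = 2×max(8,18) = 2×18 = 36
prod[11] = 2×max(9,27) = 2×27 = 54
One optimal split: 3 + 3 + 3 + 2; product 3×3×3×2 = 54.

54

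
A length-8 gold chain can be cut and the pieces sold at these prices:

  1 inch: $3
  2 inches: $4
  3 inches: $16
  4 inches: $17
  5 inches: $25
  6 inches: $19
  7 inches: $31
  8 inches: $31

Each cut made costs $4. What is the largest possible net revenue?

37

Let net[k] be the best obtainable value from length k. For each k, try every first piece i and keep the best of price[i] + net[k−i] minus the 4 cut fee when i<k.
net[1] = 3
net[2] = 4
net[3] = 16
net[4] = 17
net[5] = 25
net[6] = 28  (first piece 3, then net[3]=16)
net[7] = 31
net[8] = 37  (first piece 3, then net[5]=25)
One optimal plan: pieces 5 + 3 (1 cut) → $41 − $4 = $37.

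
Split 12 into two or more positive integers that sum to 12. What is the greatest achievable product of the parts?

Fill P[k] for k=2..12: at each k try every first piece i and multiply by the better of (k−i) uncut or P[k−i].
P[2] = 1×max(1,0) = 1×1 = 1
P[3] = 1×max(2,1) = 1×2 = 2
P[4] = 2×max(2,1) = 2×2 = 4
P[5] = 2×max(3,2) = 2×3 = 6
P[6] = 3×max(3,2) = 3×3 = 9
P[7] = 2×max(5,6) = 2×6 = 12
P[8] = 2×max(6,9) = 2×9 = 18
P[9] = 3×max(6,9) = 3×9 = 27
P[10] = 2×max(8,18) = 2×18 = 36
P[11] = 2×max(9,27) = 2×27 = 54
P[12] = 3×max(9,27) = 3×27 = 81
One optimal split: 3 + 3 + 3 + 3; product 3×3×3×3 = 81.

81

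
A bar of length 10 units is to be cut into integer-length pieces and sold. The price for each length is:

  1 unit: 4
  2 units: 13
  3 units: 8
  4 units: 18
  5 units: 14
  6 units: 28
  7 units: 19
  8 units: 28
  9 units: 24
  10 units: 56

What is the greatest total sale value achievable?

Let best[k] be the best obtainable value from length k. For each k, try every first piece i and keep the best of price[i] + best[k−i].
best[1] = 4
best[2] = max(4+4, 13+0) = 13
best[3] = max(4+13, 13+4, 8+0) = 17
best[4] = max(4+17, 13+13, 8+4, 18+0) = 26
best[5] = max(4+26, 13+17, 8+13, 18+4, 14+0) = 30
best[6] = max(4+30, 13+26, 8+17, 18+13, 14+4, 28+0) = 39
best[7] = max(4+39, 13+30, 8+26, …, 28+4, 19+0) = 43
best[8] = max(4+43, 13+39, 8+30, …, 19+4, 28+0) = 52
best[9] = max(4+52, 13+43, 8+39, …, 28+4, 24+0) = 56
best[10] = max(4+56, 13+52, 8+43, …, 24+4, 56+0) = 65
One optimal cutting: 2 + 2 + 2 + 2 + 2 → 13 + 13 + 13 + 13 + 13 = 65.

65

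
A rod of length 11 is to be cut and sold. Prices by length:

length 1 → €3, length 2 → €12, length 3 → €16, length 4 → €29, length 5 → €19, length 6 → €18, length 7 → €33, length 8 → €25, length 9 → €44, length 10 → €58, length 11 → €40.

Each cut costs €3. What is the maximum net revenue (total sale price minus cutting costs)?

Build v[k] bottom-up: v[k] = max over allowed piece i of (p[i] + v[k−i]) − 3 per cut.
v[1] = 3
v[2] = 12
v[3] = 16
v[4] = 29
v[5] = 29  (first piece 1, then v[4]=29)
v[6] = 38  (first piece 2, then v[4]=29)
v[7] = 42  (first piece 3, then v[4]=29)
v[8] = 55  (first piece 4, then v[4]=29)
v[9] = 55  (first piece 1, then v[8]=55)
v[10] = 64  (first piece 2, then v[8]=55)
v[11] = 68  (first piece 3, then v[8]=55)
One optimal plan: pieces 4 + 4 + 3 (2 cuts) → €74 − €6 = €68.

68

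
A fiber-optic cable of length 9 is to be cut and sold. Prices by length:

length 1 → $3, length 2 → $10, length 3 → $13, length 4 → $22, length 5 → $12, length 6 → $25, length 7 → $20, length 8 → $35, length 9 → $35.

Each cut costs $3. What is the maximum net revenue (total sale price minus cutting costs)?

Build net[k] bottom-up: net[k] = max over allowed piece i of (p[i] + net[k−i]) − 3 per cut.
net[1] = 3
net[2] = 10
net[3] = 13
net[4] = 22
net[5] = 22  (first piece 1, then net[4]=22)
net[6] = 29  (first piece 2, then net[4]=22)
net[7] = 32  (first piece 3, then net[4]=22)
net[8] = 41  (first piece 4, then net[4]=22)
net[9] = 41  (first piece 1, then net[8]=41)
One optimal plan: pieces 4 + 4 + 1 (2 cuts) → $47 − $6 = $41.

41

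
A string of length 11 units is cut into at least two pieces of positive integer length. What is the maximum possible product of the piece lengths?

54

Let f[k] be the best product for length k (with at least one cut). For each first piece i, the rest contributes max(k−i, f[k−i]).
Small cases: f[2]=1, f[3]=2.
f[4] = 2·max(2,1) = 2·2 = 4
f[5] = 2·max(3,2) = 2·3 = 6
f[6] = 3·max(3,2) = 3·3 = 9
f[7] = 2·max(5,6) = 2·6 = 12
f[8] = 2·max(6,9) = 2·9 = 18
f[9] = 3·max(6,9) = 3·9 = 27
f[10] = 2·max(8,18) = 2·18 = 36
f[11] = 2·max(9,27) = 2·27 = 54
One optimal split: 3 + 3 + 3 + 2; product 3·3·3·2 = 54.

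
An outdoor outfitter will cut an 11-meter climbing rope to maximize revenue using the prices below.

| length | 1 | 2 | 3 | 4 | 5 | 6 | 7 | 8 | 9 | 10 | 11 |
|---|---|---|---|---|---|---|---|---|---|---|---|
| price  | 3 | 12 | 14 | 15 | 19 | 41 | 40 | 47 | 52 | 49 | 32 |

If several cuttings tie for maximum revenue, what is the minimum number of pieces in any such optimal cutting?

4

Build r[k] bottom-up: r[k] = max over allowed piece i of (p[i] + r[k−i]).
r[1] = 3
r[2] = max(3+3, 12+0) = 12
r[3] = max(3+12, 12+3, 14+0) = 15
r[4] = max(3+15, 12+12, 14+3, 15+0) = 24
r[5] = max(3+24, 12+15, 14+12, 15+3, 19+0) = 27
r[6] = max(3+27, 12+24, 14+15, 15+12, 19+3, 41+0) = 41
r[7] = max(3+41, 12+27, 14+24, …, 41+3, 40+0) = 44
r[8] = max(3+44, 12+41, 14+27, …, 40+3, 47+0) = 53
r[9] = max(3+53, 12+44, 14+41, …, 47+3, 52+0) = 56
r[10] = max(3+56, 12+53, 14+44, …, 52+3, 49+0) = 65
r[11] = max(3+65, 12+56, 14+53, …, 49+3, 32+0) = 68
Maximum revenue is €68.
Now minimize piece count subject to staying optimal: for each k, pieces[k] = 1 + min over i with p[i]+r[k−i]=r[k] of pieces[k−i].
pieces[8] = 2
pieces[9] = 3
pieces[10] = 3
pieces[11] = 4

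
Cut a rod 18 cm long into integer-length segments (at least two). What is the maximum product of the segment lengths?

729

Let m[k] be the best product for length k (with at least one cut). For each first piece i, the rest contributes max(k−i, m[k−i]).
m[2] = 1×max(1,0) = 1×1 = 1
m[3] = 1×max(2,1) = 1×2 = 2
m[4] = 2×max(2,1) = 2×2 = 4
m[5] = 2×max(3,2) = 2×3 = 6
m[6] = 3×max(3,2) = 3×3 = 9
m[7] = 2×max(5,6) = 2×6 = 12
m[8] = 2×max(6,9) = 2×9 = 18
m[9] = 3×max(6,9) = 3×9 = 27
m[10] = 2×max(8,18) = 2×18 = 36
m[11] = 2×max(9,27) = 2×27 = 54
m[12] = 3×max(9,27) = 3×27 = 81
m[13] = 2×max(11,54) = 2×54 = 108
m[14] = 2×max(12,81) = 2×81 = 162
m[15] = 3×max(12,81) = 3×81 = 243
m[16] = 2×max(14,162) = 2×162 = 324
m[17] = 2×max(15,243) = 2×243 = 486
m[18] = 3×max(15,243) = 3×243 = 729
One optimal split: 3 + 3 + 3 + 3 + 3 + 3; product 3×3×3×3×3×3 = 729.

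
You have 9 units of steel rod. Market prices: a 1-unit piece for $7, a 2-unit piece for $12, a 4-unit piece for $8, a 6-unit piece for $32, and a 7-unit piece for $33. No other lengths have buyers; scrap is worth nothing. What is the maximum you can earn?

Consider every possible first cut. f[k] is the best of p[i]+f[k−i] over all sellable i≤k.
f[1] = 7
f[2] = 14  (first piece 1, then f[1]=7)
f[3] = 21  (first piece 1, then f[2]=14)
f[4] = 28  (first piece 1, then f[3]=21)
f[5] = 35  (first piece 1, then f[4]=28)
f[6] = 42  (first piece 1, then f[5]=35)
f[7] = 49  (first piece 1, then f[6]=42)
f[8] = 56  (first piece 1, then f[7]=49)
f[9] = 63  (first piece 1, then f[8]=56)
One optimal cutting: 1 + 1 + 1 + 1 + 1 + 1 + 1 + 1 + 1 → $63.

63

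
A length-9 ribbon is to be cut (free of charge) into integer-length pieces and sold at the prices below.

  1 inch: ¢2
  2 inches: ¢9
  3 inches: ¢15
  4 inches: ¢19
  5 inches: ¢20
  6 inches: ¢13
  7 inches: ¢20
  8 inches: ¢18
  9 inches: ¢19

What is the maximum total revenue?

Build v[k] bottom-up: v[k] = max over allowed piece i of (p[i] + v[k−i]).
v[1] = 2
v[2] = 9
v[3] = 15
v[4] = 19
v[5] = 24  (first piece 2, then v[3]=15)
v[6] = 30  (first piece 3, then v[3]=15)
v[7] = 34  (first piece 3, then v[4]=19)
v[8] = 39  (first piece 2, then v[6]=30)
v[9] = 45  (first piece 3, then v[6]=30)
One optimal cutting: 3 + 3 + 3 → ¢15 + ¢15 + ¢15 = ¢45.

45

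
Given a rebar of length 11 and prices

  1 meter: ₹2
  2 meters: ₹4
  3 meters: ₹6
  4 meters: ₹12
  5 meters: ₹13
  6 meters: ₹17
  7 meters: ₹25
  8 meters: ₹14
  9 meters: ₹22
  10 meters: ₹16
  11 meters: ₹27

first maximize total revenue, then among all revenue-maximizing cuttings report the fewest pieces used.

2

Let r[k] be the best obtainable value from length k. For each k, try every first piece i and keep the best of price[i] + r[k−i].
r[1] = 2
r[2] = 4  (first piece 1, then r[1]=2)
r[3] = 6  (first piece 1, then r[2]=4)
r[4] = 12
r[5] = 14  (first piece 1, then r[4]=12)
r[6] = 17
r[7] = 25
r[8] = 27  (first piece 1, then r[7]=25)
r[9] = 29  (first piece 1, then r[8]=27)
r[10] = 31  (first piece 1, then r[9]=29)
r[11] = 37  (first piece 4, then r[7]=25)
Maximum revenue is ₹37.
Now minimize piece count subject to staying optimal: for each k, pieces[k] = 1 + min over i with p[i]+r[k−i]=r[k] of pieces[k−i].
pieces[8] = 2
pieces[9] = 2
pieces[10] = 2
pieces[11] = 2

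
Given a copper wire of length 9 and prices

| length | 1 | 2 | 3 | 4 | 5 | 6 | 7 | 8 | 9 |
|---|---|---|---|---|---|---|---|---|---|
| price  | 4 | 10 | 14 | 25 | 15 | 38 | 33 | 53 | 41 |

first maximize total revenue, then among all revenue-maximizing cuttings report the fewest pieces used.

Consider every possible first cut. r[k] is the best of p[i]+r[k−i] over all sellable i≤k.
r[1] = 4
r[2] = max(4+4, 10+0) = 10
r[3] = max(4+10, 10+4, 14+0) = 14
r[4] = max(4+14, 10+10, 14+4, 25+0) = 25
r[5] = max(4+25, 10+14, 14+10, 25+4, 15+0) = 29
r[6] = max(4+29, 10+25, 14+14, 25+10, 15+4, 38+0) = 38
r[7] = max(4+38, 10+29, 14+25, …, 38+4, 33+0) = 42
r[8] = max(4+42, 10+38, 14+29, …, 33+4, 53+0) = 53
r[9] = max(4+53, 10+42, 14+38, …, 53+4, 41+0) = 57
Maximum revenue is €57.
Now minimize piece count subject to staying optimal: for each k, pieces[k] = 1 + min over i with p[i]+r[k−i]=r[k] of pieces[k−i].
pieces[6] = 1
pieces[7] = 2
pieces[8] = 1
pieces[9] = 2

2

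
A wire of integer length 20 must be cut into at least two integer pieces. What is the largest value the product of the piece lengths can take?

1458

Let P[k] be the best product for length k (with at least one cut). For each first piece i, the rest contributes max(k−i, P[k−i]).
P[2] = 1*max(1,0) = 1*1 = 1
P[3] = 1*max(2,1) = 1*2 = 2
P[4] = 2*max(2,1) = 2*2 = 4
P[5] = 2*max(3,2) = 2*3 = 6
P[6] = 3*max(3,2) = 3*3 = 9
P[7] = 2*max(5,6) = 2*6 = 12
P[8] = 2*max(6,9) = 2*9 = 18
P[9] = 3*max(6,9) = 3*9 = 27
P[10] = 2*max(8,18) = 2*18 = 36
P[11] = 2*max(9,27) = 2*27 = 54
P[12] = 3*max(9,27) = 3*27 = 81
P[13] = 2*max(11,54) = 2*54 = 108
P[14] = 2*max(12,81) = 2*81 = 162
P[15] = 3*max(12,81) = 3*81 = 243
P[16] = 2*max(14,162) = 2*162 = 324
P[17] = 2*max(15,243) = 2*243 = 486
P[18] = 3*max(15,243) = 3*243 = 729
P[19] = 2*max(17,486) = 2*486 = 972
P[20] = 2*max(18,729) = 2*729 = 1458
One optimal split: 3 + 3 + 3 + 3 + 3 + 3 + 2; product 3*3*3*3*3*3*2 = 1458.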